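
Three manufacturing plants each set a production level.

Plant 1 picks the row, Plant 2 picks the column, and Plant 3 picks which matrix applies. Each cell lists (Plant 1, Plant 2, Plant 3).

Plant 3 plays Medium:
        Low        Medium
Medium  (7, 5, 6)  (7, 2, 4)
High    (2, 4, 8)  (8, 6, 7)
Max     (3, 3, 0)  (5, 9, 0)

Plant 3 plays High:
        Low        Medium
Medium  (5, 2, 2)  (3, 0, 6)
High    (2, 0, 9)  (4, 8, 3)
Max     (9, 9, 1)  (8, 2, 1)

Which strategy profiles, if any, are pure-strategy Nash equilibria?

Plant 1 against (Low, Medium): payoffs 7, 2, 3 → best response Medium.
Plant 1 against (Low, High): payoffs 5, 2, 9 → best response Max.
Plant 1 against (Medium, Medium): payoffs 7, 8, 5 → best response High.
Plant 1 against (Medium, High): payoffs 3, 4, 8 → best response Max.
Plant 2 against (Medium, Medium): payoffs 5, 2 → best response Low.
Plant 2 against (Medium, High): payoffs 2, 0 → best response Low.
Plant 2 against (High, Medium): payoffs 4, 6 → best response Medium.
Plant 2 against (High, High): payoffs 0, 8 → best response Medium.
Plant 2 against (Max, Medium): payoffs 3, 9 → best response Medium.
Plant 2 against (Max, High): payoffs 9, 2 → best response Low.
Plant 3 against (Medium, Low): payoffs 6, 2 → best response Medium.
Plant 3 against (Medium, Medium): payoffs 4, 6 → best response High.
Plant 3 against (High, Low): payoffs 8, 9 → best response High.
Plant 3 against (High, Medium): payoffs 7, 3 → best response Medium.
Plant 3 against (Max, Low): payoffs 0, 1 → best response High.
Plant 3 against (Max, Medium): payoffs 0, 1 → best response High.
Mutual best responses: (Medium, Low, Medium); (High, Medium, Medium); (Max, Low, High).

(Medium, Low, Medium) and (High, Medium, Medium) and (Max, Low, High)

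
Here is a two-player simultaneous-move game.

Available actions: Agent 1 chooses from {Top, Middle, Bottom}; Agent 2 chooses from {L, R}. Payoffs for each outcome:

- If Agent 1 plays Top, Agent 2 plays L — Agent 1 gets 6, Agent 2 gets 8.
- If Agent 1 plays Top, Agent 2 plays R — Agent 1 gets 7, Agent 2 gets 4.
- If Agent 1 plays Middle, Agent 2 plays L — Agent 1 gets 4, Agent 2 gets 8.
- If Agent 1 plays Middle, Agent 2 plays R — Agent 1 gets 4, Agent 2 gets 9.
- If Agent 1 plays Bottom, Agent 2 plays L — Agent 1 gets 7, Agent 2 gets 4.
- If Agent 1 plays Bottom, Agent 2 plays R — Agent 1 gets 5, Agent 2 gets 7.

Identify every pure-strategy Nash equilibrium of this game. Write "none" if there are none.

Agent 1 against L: payoffs 6, 4, 7 → best response Bottom.
Agent 1 against R: payoffs 7, 4, 5 → best response Top.
Agent 2 against Top: payoffs 8, 4 → best response L.
Agent 2 against Middle: payoffs 8, 9 → best response R.
Agent 2 against Bottom: payoffs 4, 7 → best response R.
No profile is a mutual best response for all players.

none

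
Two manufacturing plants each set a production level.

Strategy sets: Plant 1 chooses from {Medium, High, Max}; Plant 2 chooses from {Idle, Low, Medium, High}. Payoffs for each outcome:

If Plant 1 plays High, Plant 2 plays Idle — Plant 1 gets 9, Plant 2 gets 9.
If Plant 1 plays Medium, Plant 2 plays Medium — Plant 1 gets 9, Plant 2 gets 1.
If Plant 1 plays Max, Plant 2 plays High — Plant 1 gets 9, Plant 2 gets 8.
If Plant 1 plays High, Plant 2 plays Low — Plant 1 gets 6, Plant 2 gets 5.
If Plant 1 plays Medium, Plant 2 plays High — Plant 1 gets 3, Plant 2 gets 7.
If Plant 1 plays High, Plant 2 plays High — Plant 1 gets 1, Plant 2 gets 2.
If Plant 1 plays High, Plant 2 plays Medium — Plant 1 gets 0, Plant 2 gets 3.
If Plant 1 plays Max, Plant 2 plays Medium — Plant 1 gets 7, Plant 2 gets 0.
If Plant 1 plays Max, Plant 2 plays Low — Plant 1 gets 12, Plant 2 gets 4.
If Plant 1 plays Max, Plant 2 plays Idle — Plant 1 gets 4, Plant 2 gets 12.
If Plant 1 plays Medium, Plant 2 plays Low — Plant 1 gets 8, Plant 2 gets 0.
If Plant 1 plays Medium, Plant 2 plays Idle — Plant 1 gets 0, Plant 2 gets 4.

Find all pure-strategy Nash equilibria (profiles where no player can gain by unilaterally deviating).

(High, Idle)

Plant 1 against Idle: payoffs 0, 9, 4 → best response High.
Plant 1 against Low: payoffs 8, 6, 12 → best response Max.
Plant 1 against Medium: payoffs 9, 0, 7 → best response Medium.
Plant 1 against High: payoffs 3, 1, 9 → best response Max.
Plant 2 against Medium: payoffs 4, 0, 1, 7 → best response High.
Plant 2 against High: payoffs 9, 5, 3, 2 → best response Idle.
Plant 2 against Max: payoffs 12, 4, 0, 8 → best response Idle.
Mutual best responses: (High, Idle).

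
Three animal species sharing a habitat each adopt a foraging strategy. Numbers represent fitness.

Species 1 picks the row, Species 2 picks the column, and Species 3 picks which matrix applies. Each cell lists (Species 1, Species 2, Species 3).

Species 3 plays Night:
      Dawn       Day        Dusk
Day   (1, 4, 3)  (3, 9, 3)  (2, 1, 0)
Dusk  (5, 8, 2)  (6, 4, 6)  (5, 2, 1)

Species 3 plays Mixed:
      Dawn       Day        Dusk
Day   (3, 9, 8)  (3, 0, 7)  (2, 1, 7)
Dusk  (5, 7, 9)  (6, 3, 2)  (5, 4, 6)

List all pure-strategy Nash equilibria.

(Day, Dawn, Night): Species 1 can switch to Dusk (1 → 5). Not NE.
(Day, Dawn, Mixed): Species 1 can switch to Dusk (3 → 5). Not NE.
(Day, Day, Night): Species 1 can switch to Dusk (3 → 6). Not NE.
(Day, Day, Mixed): Species 1 can switch to Dusk (3 → 6). Not NE.
(Day, Dusk, Night): Species 1 can switch to Dusk (2 → 5). Not NE.
(Day, Dusk, Mixed): Species 1 can switch to Dusk (2 → 5). Not NE.
(Dusk, Dawn, Mixed): Species 1 gets 5, best alternative 3; Species 2 gets 7, best alternative 4; Species 3 gets 9, best alternative 2. No profitable deviation — NE.
(The remaining 5 profiles each have a profitable deviation by the same check.)

(Dusk, Dawn, Mixed)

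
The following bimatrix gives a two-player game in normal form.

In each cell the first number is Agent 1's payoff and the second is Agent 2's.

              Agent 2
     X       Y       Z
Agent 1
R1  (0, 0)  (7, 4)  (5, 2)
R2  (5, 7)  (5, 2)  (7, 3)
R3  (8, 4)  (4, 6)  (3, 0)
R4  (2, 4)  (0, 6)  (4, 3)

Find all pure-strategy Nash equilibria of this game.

Agent 1 against X: payoffs 0, 5, 8, 2 → best response R3.
Agent 1 against Y: payoffs 7, 5, 4, 0 → best response R1.
Agent 1 against Z: payoffs 5, 7, 3, 4 → best response R2.
Agent 2 against R1: payoffs 0, 4, 2 → best response Y.
Agent 2 against R2: payoffs 7, 2, 3 → best response X.
Agent 2 against R3: payoffs 4, 6, 0 → best response Y.
Agent 2 against R4: payoffs 4, 6, 3 → best response Y.
Mutual best responses: (R1, Y).

The unique pure-strategy Nash equilibrium is (R1, Y).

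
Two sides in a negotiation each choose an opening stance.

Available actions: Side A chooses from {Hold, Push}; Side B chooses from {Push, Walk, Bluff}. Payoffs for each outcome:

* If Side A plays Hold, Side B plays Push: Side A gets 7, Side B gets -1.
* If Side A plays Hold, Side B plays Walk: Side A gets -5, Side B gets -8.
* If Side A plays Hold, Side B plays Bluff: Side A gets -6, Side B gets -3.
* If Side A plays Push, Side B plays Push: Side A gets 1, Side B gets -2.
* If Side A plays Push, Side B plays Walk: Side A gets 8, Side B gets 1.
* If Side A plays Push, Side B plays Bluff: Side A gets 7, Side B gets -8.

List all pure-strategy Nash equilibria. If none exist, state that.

(Hold, Push): Side A gets 7, best alternative 1; Side B gets -1, best alternative -3. No profitable deviation — NE.
(Hold, Walk): Side A can switch to Push (-5 → 8). Not NE.
(Hold, Bluff): Side A can switch to Push (-6 → 7). Not NE.
(Push, Push): Side A can switch to Hold (1 → 7). Not NE.
(Push, Walk): Side A gets 8, best alternative -5; Side B gets 1, best alternative -2. No profitable deviation — NE.
(Push, Bluff): Side B can switch to Push (-8 → -2). Not NE.

(Hold, Push) and (Push, Walk)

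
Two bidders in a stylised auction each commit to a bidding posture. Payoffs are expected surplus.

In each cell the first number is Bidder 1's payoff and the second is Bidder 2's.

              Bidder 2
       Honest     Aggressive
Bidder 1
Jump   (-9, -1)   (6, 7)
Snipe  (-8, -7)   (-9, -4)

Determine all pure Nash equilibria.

Pure NE: (Jump, Aggressive)

Bidder 1 against Honest: payoffs -9, -8 → best response Snipe.
Bidder 1 against Aggressive: payoffs 6, -9 → best response Jump.
Bidder 2 against Jump: payoffs -1, 7 → best response Aggressive.
Bidder 2 against Snipe: payoffs -7, -4 → best response Aggressive.
Mutual best responses: (Jump, Aggressive).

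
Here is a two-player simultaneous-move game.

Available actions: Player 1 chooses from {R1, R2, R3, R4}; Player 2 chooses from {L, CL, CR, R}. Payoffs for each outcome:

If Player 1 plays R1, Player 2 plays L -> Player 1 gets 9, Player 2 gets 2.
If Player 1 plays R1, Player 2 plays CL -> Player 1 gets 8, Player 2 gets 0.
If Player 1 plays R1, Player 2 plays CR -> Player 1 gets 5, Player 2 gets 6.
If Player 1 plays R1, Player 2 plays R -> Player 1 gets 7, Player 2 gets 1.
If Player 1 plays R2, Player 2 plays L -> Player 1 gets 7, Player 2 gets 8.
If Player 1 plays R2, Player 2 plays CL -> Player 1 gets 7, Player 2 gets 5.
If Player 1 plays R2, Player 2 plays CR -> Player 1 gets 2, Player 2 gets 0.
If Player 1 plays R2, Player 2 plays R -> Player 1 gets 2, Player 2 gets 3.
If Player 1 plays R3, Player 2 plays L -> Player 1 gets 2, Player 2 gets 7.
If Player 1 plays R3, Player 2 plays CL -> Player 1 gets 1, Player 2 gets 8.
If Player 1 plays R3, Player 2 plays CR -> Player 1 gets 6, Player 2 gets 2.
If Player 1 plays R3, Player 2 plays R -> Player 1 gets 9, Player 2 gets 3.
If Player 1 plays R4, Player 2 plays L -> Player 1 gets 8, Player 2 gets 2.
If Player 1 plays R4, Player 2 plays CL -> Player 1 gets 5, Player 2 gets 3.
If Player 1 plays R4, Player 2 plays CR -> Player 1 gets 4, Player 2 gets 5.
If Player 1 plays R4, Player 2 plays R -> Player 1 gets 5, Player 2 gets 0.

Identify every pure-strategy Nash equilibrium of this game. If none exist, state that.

Player 1 against L: payoffs 9, 7, 2, 8 → best response R1.
Player 1 against CL: payoffs 8, 7, 1, 5 → best response R1.
Player 1 against CR: payoffs 5, 2, 6, 4 → best response R3.
Player 1 against R: payoffs 7, 2, 9, 5 → best response R3.
Player 2 against R1: payoffs 2, 0, 6, 1 → best response CR.
Player 2 against R2: payoffs 8, 5, 0, 3 → best response L.
Player 2 against R3: payoffs 7, 8, 2, 3 → best response CL.
Player 2 against R4: payoffs 2, 3, 5, 0 → best response CR.
No profile is a mutual best response for all players.

none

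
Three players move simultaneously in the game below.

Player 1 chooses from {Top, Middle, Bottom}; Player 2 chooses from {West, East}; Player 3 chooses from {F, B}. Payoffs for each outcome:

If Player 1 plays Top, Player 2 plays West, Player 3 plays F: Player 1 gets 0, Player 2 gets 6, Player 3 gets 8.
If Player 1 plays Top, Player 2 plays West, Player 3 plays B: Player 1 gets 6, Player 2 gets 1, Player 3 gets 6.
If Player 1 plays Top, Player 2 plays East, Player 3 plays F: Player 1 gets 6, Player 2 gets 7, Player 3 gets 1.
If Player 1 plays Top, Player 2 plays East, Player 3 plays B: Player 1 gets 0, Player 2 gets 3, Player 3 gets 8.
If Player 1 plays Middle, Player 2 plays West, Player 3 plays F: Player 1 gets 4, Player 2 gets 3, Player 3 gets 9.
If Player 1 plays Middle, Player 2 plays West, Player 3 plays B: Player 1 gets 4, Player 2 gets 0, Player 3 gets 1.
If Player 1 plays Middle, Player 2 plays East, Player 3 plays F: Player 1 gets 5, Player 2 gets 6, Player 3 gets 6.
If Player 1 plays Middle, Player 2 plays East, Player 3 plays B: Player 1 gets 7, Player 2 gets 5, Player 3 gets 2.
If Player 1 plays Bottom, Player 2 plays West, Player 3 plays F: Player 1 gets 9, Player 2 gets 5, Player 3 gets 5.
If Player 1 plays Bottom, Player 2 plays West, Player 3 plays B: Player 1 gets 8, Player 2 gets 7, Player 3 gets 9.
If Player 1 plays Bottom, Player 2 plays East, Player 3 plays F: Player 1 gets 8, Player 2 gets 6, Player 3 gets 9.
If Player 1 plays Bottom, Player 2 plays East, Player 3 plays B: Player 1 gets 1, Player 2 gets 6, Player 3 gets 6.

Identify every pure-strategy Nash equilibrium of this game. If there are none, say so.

Pure-strategy Nash equilibria: (Bottom, West, B), (Bottom, East, F)

(Top, West, F): Player 1 can switch to Middle (0 → 4). Not NE.
(Top, West, B): Player 1 can switch to Bottom (6 → 8). Not NE.
(Top, East, F): Player 1 can switch to Bottom (6 → 8). Not NE.
(Top, East, B): Player 1 can switch to Middle (0 → 7). Not NE.
(Middle, West, F): Player 1 can switch to Bottom (4 → 9). Not NE.
(Middle, West, B): Player 1 can switch to Top (4 → 6). Not NE.
(Middle, East, F): Player 1 can switch to Top (5 → 6). Not NE.
(Middle, East, B): Player 3 can switch to F (2 → 6). Not NE.
(Bottom, West, B): Player 1 gets 8, best alternative 6; Player 2 gets 7, best alternative 6; Player 3 gets 9, best alternative 5. No profitable deviation — NE.
(Bottom, East, F): Player 1 gets 8, best alternative 6; Player 2 gets 6, best alternative 5; Player 3 gets 9, best alternative 6. No profitable deviation — NE.
(The remaining 2 profiles each have a profitable deviation by the same check.)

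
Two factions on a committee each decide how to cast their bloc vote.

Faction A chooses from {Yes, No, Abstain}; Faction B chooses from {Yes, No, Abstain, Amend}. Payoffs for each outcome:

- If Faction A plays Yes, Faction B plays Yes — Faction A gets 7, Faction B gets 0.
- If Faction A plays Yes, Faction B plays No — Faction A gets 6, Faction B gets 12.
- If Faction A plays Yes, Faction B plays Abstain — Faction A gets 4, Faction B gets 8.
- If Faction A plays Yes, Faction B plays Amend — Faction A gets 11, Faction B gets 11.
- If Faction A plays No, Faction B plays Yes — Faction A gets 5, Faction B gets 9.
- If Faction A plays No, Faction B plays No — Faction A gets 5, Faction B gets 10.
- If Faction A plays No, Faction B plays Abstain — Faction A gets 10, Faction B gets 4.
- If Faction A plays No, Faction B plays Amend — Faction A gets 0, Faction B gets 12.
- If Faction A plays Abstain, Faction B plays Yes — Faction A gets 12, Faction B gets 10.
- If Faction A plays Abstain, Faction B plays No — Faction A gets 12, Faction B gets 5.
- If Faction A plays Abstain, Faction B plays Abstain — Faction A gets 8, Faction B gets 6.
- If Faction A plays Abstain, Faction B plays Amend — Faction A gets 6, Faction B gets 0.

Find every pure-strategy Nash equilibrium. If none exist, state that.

The unique pure-strategy Nash equilibrium is (Abstain, Yes).

For each strategy profile, look for a profitable unilateral deviation.
(Yes, Yes): Faction A can switch to Abstain (7 → 12). Not NE.
(Yes, No): Faction A can switch to Abstain (6 → 12). Not NE.
(Yes, Abstain): Faction A can switch to No (4 → 10). Not NE.
(Yes, Amend): Faction B can switch to No (11 → 12). Not NE.
(No, Yes): Faction A can switch to Yes (5 → 7). Not NE.
(No, No): Faction A can switch to Yes (5 → 6). Not NE.
(No, Abstain): Faction B can switch to Yes (4 → 9). Not NE.
(No, Amend): Faction A can switch to Yes (0 → 11). Not NE.
(Abstain, Yes): Faction A gets 12, best alternative 7; Faction B gets 10, best alternative 6. No profitable deviation — NE.
(Abstain, No): Faction B can switch to Yes (5 → 10). Not NE.
(Abstain, Abstain): Faction A can switch to No (8 → 10). Not NE.
(The remaining 1 profile has a profitable deviation by the same check.)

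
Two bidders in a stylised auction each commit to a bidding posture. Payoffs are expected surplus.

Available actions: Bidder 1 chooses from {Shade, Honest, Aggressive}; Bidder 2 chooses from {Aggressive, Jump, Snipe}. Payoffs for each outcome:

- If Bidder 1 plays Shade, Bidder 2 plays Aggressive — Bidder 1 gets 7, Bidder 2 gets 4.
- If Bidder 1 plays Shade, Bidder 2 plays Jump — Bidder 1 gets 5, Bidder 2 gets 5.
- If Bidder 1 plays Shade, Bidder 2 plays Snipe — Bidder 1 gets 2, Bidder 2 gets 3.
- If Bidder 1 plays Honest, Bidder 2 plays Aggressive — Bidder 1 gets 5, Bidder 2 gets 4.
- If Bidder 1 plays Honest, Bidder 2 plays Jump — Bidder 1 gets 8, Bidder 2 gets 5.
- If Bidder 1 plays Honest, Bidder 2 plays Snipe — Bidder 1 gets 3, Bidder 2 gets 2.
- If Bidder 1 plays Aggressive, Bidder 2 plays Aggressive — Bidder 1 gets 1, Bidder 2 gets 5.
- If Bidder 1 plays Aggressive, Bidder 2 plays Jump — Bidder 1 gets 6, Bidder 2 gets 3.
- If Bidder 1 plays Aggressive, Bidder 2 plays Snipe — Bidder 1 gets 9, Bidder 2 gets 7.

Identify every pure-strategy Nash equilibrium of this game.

For each strategy profile, look for a profitable unilateral deviation.
(Shade, Aggressive): Bidder 2 can switch to Jump (4 → 5). Not NE.
(Shade, Jump): Bidder 1 can switch to Honest (5 → 8). Not NE.
(Shade, Snipe): Bidder 1 can switch to Honest (2 → 3). Not NE.
(Honest, Aggressive): Bidder 1 can switch to Shade (5 → 7). Not NE.
(Honest, Jump): Bidder 1 gets 8, best alternative 6; Bidder 2 gets 5, best alternative 4. No profitable deviation — NE.
(Honest, Snipe): Bidder 1 can switch to Aggressive (3 → 9). Not NE.
(Aggressive, Aggressive): Bidder 1 can switch to Shade (1 → 7). Not NE.
(Aggressive, Snipe): Bidder 1 gets 9, best alternative 3; Bidder 2 gets 7, best alternative 5. No profitable deviation — NE.
(The remaining 1 profile has a profitable deviation by the same check.)

(Honest, Jump); (Aggressive, Snipe)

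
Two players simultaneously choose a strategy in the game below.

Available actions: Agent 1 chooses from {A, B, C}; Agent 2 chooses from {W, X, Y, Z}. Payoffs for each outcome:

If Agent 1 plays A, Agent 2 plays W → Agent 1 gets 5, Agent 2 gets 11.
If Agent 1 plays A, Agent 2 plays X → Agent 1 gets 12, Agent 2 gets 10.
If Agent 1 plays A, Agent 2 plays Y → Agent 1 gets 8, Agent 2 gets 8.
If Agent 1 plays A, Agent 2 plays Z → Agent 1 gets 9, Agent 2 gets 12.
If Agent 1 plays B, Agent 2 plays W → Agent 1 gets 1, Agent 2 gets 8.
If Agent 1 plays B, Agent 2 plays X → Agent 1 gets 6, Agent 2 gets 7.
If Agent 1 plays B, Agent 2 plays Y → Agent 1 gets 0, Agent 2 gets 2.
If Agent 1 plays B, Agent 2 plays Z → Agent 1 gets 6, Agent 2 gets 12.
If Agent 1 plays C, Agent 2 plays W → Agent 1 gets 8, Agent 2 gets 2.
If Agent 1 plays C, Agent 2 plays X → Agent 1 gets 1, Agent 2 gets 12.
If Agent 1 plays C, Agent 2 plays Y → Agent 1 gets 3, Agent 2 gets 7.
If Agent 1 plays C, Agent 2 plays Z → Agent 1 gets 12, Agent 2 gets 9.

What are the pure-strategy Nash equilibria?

For each player, find the best response to each opponent profile; mutual best responses are the pure NE.
Agent 1 against W: payoffs 5, 1, 8 → best response C.
Agent 1 against X: payoffs 12, 6, 1 → best response A.
Agent 1 against Y: payoffs 8, 0, 3 → best response A.
Agent 1 against Z: payoffs 9, 6, 12 → best response C.
Agent 2 against A: payoffs 11, 10, 8, 12 → best response Z.
Agent 2 against B: payoffs 8, 7, 2, 12 → best response Z.
Agent 2 against C: payoffs 2, 12, 7, 9 → best response X.
No profile is a mutual best response for all players.

This game has no pure Nash equilibrium.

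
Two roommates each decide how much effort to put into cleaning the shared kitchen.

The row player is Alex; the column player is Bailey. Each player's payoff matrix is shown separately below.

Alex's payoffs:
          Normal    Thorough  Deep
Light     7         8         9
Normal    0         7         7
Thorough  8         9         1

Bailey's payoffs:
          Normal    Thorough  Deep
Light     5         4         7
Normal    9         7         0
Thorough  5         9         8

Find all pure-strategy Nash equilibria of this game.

(Light, Deep) and (Thorough, Thorough)

Alex against Normal: payoffs 7, 0, 8 → best response Thorough.
Alex against Thorough: payoffs 8, 7, 9 → best response Thorough.
Alex against Deep: payoffs 9, 7, 1 → best response Light.
Bailey against Light: payoffs 5, 4, 7 → best response Deep.
Bailey against Normal: payoffs 9, 7, 0 → best response Normal.
Bailey against Thorough: payoffs 5, 9, 8 → best response Thorough.
Mutual best responses: (Light, Deep); (Thorough, Thorough).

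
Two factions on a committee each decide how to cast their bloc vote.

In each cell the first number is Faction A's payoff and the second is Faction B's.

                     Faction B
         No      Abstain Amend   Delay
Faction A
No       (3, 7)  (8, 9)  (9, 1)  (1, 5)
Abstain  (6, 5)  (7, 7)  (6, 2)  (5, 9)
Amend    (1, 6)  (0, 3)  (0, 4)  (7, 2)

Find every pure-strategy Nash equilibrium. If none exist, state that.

Faction A against No: payoffs 3, 6, 1 → best response Abstain.
Faction A against Abstain: payoffs 8, 7, 0 → best response No.
Faction A against Amend: payoffs 9, 6, 0 → best response No.
Faction A against Delay: payoffs 1, 5, 7 → best response Amend.
Faction B against No: payoffs 7, 9, 1, 5 → best response Abstain.
Faction B against Abstain: payoffs 5, 7, 2, 9 → best response Delay.
Faction B against Amend: payoffs 6, 3, 4, 2 → best response No.
Mutual best responses: (No, Abstain).

The unique pure-strategy Nash equilibrium is (No, Abstain).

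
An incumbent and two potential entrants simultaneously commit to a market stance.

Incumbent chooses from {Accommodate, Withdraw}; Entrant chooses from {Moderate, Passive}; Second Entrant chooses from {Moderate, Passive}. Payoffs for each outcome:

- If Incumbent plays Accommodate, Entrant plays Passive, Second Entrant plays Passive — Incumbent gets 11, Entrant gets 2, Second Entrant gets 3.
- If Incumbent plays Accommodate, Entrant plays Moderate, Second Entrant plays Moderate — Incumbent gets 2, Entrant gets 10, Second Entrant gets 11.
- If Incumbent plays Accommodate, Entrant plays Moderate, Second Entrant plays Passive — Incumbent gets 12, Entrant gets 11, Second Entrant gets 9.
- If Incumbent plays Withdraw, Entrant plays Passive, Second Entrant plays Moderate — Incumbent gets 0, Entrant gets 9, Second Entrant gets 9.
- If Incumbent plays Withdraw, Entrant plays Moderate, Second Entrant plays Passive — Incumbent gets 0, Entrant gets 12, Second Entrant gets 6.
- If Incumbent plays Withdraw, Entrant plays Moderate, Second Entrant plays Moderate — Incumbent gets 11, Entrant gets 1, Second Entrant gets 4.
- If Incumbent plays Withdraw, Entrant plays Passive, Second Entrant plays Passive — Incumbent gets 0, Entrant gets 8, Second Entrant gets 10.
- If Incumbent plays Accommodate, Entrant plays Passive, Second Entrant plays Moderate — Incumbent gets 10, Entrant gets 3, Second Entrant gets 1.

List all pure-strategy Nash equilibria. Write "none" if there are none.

(Accommodate, Moderate, Moderate): Incumbent can switch to Withdraw (2 → 11). Not NE.
(Accommodate, Moderate, Passive): Second Entrant can switch to Moderate (9 → 11). Not NE.
(Accommodate, Passive, Moderate): Entrant can switch to Moderate (3 → 10). Not NE.
(Accommodate, Passive, Passive): Entrant can switch to Moderate (2 → 11). Not NE.
(Withdraw, Moderate, Moderate): Entrant can switch to Passive (1 → 9). Not NE.
(Withdraw, Moderate, Passive): Incumbent can switch to Accommodate (0 → 12). Not NE.
(Withdraw, Passive, Moderate): Incumbent can switch to Accommodate (0 → 10). Not NE.
(Withdraw, Passive, Passive): Incumbent can switch to Accommodate (0 → 11). Not NE.

There is no pure-strategy Nash equilibrium.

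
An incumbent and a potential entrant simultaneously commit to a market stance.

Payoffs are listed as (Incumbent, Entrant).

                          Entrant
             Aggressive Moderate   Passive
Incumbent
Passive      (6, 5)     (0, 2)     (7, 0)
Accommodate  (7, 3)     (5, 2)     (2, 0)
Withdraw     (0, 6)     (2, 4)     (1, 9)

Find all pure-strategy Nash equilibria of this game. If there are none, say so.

Pure NE: (Accommodate, Aggressive)

(Passive, Aggressive): Incumbent can switch to Accommodate (6 → 7). Not NE.
(Passive, Moderate): Incumbent can switch to Accommodate (0 → 5). Not NE.
(Passive, Passive): Entrant can switch to Aggressive (0 → 5). Not NE.
(Accommodate, Aggressive): Incumbent gets 7, best alternative 6; Entrant gets 3, best alternative 2. No profitable deviation — NE.
(Accommodate, Moderate): Entrant can switch to Aggressive (2 → 3). Not NE.
(Accommodate, Passive): Incumbent can switch to Passive (2 → 7). Not NE.
(Withdraw, Aggressive): Incumbent can switch to Passive (0 → 6). Not NE.
(Withdraw, Moderate): Incumbent can switch to Accommodate (2 → 5). Not NE.
(Withdraw, Passive): Incumbent can switch to Passive (1 → 7). Not NE.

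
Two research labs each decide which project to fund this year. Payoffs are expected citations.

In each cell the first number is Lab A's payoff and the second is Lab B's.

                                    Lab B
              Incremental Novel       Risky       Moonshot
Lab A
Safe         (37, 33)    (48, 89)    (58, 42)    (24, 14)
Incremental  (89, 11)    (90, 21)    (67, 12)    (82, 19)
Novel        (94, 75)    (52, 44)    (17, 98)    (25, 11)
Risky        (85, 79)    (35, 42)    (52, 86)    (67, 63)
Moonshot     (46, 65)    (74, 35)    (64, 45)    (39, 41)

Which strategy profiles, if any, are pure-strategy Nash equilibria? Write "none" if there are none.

(Incremental, Novel)

Check each profile: it is a Nash equilibrium iff no player can strictly gain by switching unilaterally.
(Safe, Incremental): Lab A can switch to Incremental (37 → 89). Not NE.
(Safe, Novel): Lab A can switch to Incremental (48 → 90). Not NE.
(Safe, Risky): Lab A can switch to Incremental (58 → 67). Not NE.
(Safe, Moonshot): Lab A can switch to Incremental (24 → 82). Not NE.
(Incremental, Incremental): Lab A can switch to Novel (89 → 94). Not NE.
(Incremental, Novel): Lab A gets 90, best alternative 74; Lab B gets 21, best alternative 19. No profitable deviation — NE.
(Incremental, Risky): Lab B can switch to Novel (12 → 21). Not NE.
(Incremental, Moonshot): Lab B can switch to Novel (19 → 21). Not NE.
(Novel, Incremental): Lab B can switch to Risky (75 → 98). Not NE.
(Novel, Novel): Lab A can switch to Incremental (52 → 90). Not NE.
(Novel, Risky): Lab A can switch to Safe (17 → 58). Not NE.
(The remaining 9 profiles each have a profitable deviation by the same check.)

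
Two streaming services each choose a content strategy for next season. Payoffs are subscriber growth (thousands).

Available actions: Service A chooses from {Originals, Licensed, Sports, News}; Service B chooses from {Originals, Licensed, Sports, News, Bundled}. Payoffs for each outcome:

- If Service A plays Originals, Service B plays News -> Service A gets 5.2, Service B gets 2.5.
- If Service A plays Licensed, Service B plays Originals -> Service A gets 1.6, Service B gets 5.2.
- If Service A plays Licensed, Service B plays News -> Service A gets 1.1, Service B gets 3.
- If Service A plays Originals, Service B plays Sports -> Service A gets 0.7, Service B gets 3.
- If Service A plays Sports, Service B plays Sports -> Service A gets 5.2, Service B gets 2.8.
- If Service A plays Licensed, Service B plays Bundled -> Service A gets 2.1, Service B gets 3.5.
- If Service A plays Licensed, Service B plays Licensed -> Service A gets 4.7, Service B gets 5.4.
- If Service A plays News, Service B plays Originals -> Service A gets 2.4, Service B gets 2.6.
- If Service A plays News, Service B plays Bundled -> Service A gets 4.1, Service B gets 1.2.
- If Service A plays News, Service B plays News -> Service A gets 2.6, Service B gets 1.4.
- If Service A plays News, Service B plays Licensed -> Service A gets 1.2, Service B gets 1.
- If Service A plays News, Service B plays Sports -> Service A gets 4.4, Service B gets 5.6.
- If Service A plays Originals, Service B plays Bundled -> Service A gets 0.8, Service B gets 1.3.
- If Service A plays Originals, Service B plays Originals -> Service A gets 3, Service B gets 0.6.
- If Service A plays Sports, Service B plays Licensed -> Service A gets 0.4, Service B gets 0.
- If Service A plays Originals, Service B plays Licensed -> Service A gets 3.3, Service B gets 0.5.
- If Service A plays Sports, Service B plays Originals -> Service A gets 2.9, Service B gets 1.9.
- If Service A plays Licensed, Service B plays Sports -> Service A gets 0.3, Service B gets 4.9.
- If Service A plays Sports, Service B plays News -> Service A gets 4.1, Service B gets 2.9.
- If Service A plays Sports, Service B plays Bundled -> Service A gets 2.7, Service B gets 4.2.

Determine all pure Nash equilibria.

(Licensed, Licensed)

Mark each player's best response to every combination of opponents' strategies; a profile where every player is best-responding is a pure Nash equilibrium.
Service A against Originals: payoffs 3, 1.6, 2.9, 2.4 → best response Originals.
Service A against Licensed: payoffs 3.3, 4.7, 0.4, 1.2 → best response Licensed.
Service A against Sports: payoffs 0.7, 0.3, 5.2, 4.4 → best response Sports.
Service A against News: payoffs 5.2, 1.1, 4.1, 2.6 → best response Originals.
Service A against Bundled: payoffs 0.8, 2.1, 2.7, 4.1 → best response News.
Service B against Originals: payoffs 0.6, 0.5, 3, 2.5, 1.3 → best response Sports.
Service B against Licensed: payoffs 5.2, 5.4, 4.9, 3, 3.5 → best response Licensed.
Service B against Sports: payoffs 1.9, 0, 2.8, 2.9, 4.2 → best response Bundled.
Service B against News: payoffs 2.6, 1, 5.6, 1.4, 1.2 → best response Sports.
Mutual best responses: (Licensed, Licensed).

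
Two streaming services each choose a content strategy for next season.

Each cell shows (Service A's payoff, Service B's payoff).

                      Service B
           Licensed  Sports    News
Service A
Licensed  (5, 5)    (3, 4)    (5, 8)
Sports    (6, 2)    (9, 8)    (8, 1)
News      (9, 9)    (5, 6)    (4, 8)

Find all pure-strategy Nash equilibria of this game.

The pure Nash equilibria are (Sports, Sports) and (News, Licensed).

For each player, find the best response to each opponent profile; mutual best responses are the pure NE.
Service A against Licensed: payoffs 5, 6, 9 → best response News.
Service A against Sports: payoffs 3, 9, 5 → best response Sports.
Service A against News: payoffs 5, 8, 4 → best response Sports.
Service B against Licensed: payoffs 5, 4, 8 → best response News.
Service B against Sports: payoffs 2, 8, 1 → best response Sports.
Service B against News: payoffs 9, 6, 8 → best response Licensed.
Mutual best responses: (Sports, Sports); (News, Licensed).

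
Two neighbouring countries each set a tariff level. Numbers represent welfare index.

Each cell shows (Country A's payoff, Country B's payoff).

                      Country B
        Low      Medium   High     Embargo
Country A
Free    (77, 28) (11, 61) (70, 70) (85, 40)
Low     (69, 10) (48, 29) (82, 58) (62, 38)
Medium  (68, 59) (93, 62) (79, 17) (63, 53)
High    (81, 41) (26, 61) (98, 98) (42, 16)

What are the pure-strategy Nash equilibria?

Check each profile: it is a Nash equilibrium iff no player can strictly gain by switching unilaterally.
(Free, Low): Country A can switch to High (77 → 81). Not NE.
(Free, Medium): Country A can switch to Low (11 → 48). Not NE.
(Free, High): Country A can switch to Low (70 → 82). Not NE.
(Free, Embargo): Country B can switch to Medium (40 → 61). Not NE.
(Low, Low): Country A can switch to Free (69 → 77). Not NE.
(Low, Medium): Country A can switch to Medium (48 → 93). Not NE.
(Low, High): Country A can switch to High (82 → 98). Not NE.
(Low, Embargo): Country A can switch to Free (62 → 85). Not NE.
(Medium, Medium): Country A gets 93, best alternative 48; Country B gets 62, best alternative 59. No profitable deviation — NE.
(High, High): Country A gets 98, best alternative 82; Country B gets 98, best alternative 61. No profitable deviation — NE.
(The remaining 6 profiles each have a profitable deviation by the same check.)

(Medium, Medium), (High, High)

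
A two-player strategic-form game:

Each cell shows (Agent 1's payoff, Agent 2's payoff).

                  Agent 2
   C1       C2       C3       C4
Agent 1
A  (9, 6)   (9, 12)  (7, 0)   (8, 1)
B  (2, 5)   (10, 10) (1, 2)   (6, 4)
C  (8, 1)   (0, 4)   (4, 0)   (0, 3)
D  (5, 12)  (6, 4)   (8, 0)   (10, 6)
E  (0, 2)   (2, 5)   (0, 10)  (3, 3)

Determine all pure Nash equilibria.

(B, C2)

Agent 1 against C1: payoffs 9, 2, 8, 5, 0 → best response A.
Agent 1 against C2: payoffs 9, 10, 0, 6, 2 → best response B.
Agent 1 against C3: payoffs 7, 1, 4, 8, 0 → best response D.
Agent 1 against C4: payoffs 8, 6, 0, 10, 3 → best response D.
Agent 2 against A: payoffs 6, 12, 0, 1 → best response C2.
Agent 2 against B: payoffs 5, 10, 2, 4 → best response C2.
Agent 2 against C: payoffs 1, 4, 0, 3 → best response C2.
Agent 2 against D: payoffs 12, 4, 0, 6 → best response C1.
Agent 2 against E: payoffs 2, 5, 10, 3 → best response C3.
Mutual best responses: (B, C2).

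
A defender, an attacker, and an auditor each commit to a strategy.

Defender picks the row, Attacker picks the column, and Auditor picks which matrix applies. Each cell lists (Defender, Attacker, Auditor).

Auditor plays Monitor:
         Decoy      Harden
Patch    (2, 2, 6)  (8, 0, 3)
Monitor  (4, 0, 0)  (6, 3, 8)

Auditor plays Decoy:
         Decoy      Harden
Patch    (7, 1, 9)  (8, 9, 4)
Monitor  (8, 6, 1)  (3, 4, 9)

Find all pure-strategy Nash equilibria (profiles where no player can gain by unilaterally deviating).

For each strategy profile, look for a profitable unilateral deviation.
(Patch, Decoy, Monitor): Defender can switch to Monitor (2 → 4). Not NE.
(Patch, Decoy, Decoy): Defender can switch to Monitor (7 → 8). Not NE.
(Patch, Harden, Monitor): Attacker can switch to Decoy (0 → 2). Not NE.
(Patch, Harden, Decoy): Defender gets 8, best alternative 3; Attacker gets 9, best alternative 1; Auditor gets 4, best alternative 3. No profitable deviation — NE.
(Monitor, Decoy, Monitor): Attacker can switch to Harden (0 → 3). Not NE.
(Monitor, Decoy, Decoy): Defender gets 8, best alternative 7; Attacker gets 6, best alternative 4; Auditor gets 1, best alternative 0. No profitable deviation — NE.
(Monitor, Harden, Monitor): Defender can switch to Patch (6 → 8). Not NE.
(Monitor, Harden, Decoy): Defender can switch to Patch (3 → 8). Not NE.

(Patch, Harden, Decoy), (Monitor, Decoy, Decoy)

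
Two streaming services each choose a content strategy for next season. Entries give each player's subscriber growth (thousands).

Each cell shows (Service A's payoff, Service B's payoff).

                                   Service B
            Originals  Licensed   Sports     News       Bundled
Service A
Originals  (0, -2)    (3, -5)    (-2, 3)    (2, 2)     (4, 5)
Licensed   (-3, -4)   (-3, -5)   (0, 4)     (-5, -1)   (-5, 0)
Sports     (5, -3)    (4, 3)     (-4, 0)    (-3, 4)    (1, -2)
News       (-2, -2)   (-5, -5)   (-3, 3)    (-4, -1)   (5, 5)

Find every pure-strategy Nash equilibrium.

Service A against Originals: payoffs 0, -3, 5, -2 → best response Sports.
Service A against Licensed: payoffs 3, -3, 4, -5 → best response Sports.
Service A against Sports: payoffs -2, 0, -4, -3 → best response Licensed.
Service A against News: payoffs 2, -5, -3, -4 → best response Originals.
Service A against Bundled: payoffs 4, -5, 1, 5 → best response News.
Service B against Originals: payoffs -2, -5, 3, 2, 5 → best response Bundled.
Service B against Licensed: payoffs -4, -5, 4, -1, 0 → best response Sports.
Service B against Sports: payoffs -3, 3, 0, 4, -2 → best response News.
Service B against News: payoffs -2, -5, 3, -1, 5 → best response Bundled.
Mutual best responses: (Licensed, Sports); (News, Bundled).

(Licensed, Sports), (News, Bundled)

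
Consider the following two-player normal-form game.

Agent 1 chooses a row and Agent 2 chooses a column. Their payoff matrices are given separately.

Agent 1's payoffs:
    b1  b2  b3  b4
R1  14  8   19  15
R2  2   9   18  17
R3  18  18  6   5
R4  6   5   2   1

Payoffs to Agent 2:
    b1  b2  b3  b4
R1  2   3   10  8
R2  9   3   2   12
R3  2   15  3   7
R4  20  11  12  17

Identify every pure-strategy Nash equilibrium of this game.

Agent 1 against b1: payoffs 14, 2, 18, 6 → best response R3.
Agent 1 against b2: payoffs 8, 9, 18, 5 → best response R3.
Agent 1 against b3: payoffs 19, 18, 6, 2 → best response R1.
Agent 1 against b4: payoffs 15, 17, 5, 1 → best response R2.
Agent 2 against R1: payoffs 2, 3, 10, 8 → best response b3.
Agent 2 against R2: payoffs 9, 3, 2, 12 → best response b4.
Agent 2 against R3: payoffs 2, 15, 3, 7 → best response b2.
Agent 2 against R4: payoffs 20, 11, 12, 17 → best response b1.
Mutual best responses: (R1, b3); (R2, b4); (R3, b2).

The pure Nash equilibria are (R1, b3), (R2, b4), (R3, b2).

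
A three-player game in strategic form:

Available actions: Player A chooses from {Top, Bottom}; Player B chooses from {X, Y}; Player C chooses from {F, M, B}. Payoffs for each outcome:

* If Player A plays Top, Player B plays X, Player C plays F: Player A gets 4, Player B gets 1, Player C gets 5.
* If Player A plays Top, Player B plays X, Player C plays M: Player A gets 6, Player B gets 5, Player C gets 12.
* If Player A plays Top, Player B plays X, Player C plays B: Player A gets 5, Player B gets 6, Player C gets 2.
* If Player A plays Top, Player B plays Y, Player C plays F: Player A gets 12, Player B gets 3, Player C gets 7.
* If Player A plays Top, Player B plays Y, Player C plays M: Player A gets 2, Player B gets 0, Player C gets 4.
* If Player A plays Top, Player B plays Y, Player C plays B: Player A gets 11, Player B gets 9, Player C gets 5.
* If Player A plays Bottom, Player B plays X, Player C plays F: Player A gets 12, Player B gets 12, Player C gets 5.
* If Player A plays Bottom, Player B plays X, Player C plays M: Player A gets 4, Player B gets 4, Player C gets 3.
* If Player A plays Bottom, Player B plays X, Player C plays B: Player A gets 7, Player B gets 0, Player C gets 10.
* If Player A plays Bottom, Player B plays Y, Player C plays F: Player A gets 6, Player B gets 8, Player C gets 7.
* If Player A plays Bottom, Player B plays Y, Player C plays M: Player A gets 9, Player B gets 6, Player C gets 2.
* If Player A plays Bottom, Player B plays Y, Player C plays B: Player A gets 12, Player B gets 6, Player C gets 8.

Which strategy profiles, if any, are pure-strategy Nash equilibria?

The pure Nash equilibria are (Top, X, M) and (Top, Y, F) and (Bottom, Y, B).

Player A against (X, F): payoffs 4, 12 → best response Bottom.
Player A against (X, M): payoffs 6, 4 → best response Top.
Player A against (X, B): payoffs 5, 7 → best response Bottom.
Player A against (Y, F): payoffs 12, 6 → best response Top.
Player A against (Y, M): payoffs 2, 9 → best response Bottom.
Player A against (Y, B): payoffs 11, 12 → best response Bottom.
Player B against (Top, F): payoffs 1, 3 → best response Y.
Player B against (Top, M): payoffs 5, 0 → best response X.
Player B against (Top, B): payoffs 6, 9 → best response Y.
Player B against (Bottom, F): payoffs 12, 8 → best response X.
Player B against (Bottom, M): payoffs 4, 6 → best response Y.
Player B against (Bottom, B): payoffs 0, 6 → best response Y.
Player C against (Top, X): payoffs 5, 12, 2 → best response M.
Player C against (Top, Y): payoffs 7, 4, 5 → best response F.
Player C against (Bottom, X): payoffs 5, 3, 10 → best response B.
Player C against (Bottom, Y): payoffs 7, 2, 8 → best response B.
Mutual best responses: (Top, X, M); (Top, Y, F); (Bottom, Y, B).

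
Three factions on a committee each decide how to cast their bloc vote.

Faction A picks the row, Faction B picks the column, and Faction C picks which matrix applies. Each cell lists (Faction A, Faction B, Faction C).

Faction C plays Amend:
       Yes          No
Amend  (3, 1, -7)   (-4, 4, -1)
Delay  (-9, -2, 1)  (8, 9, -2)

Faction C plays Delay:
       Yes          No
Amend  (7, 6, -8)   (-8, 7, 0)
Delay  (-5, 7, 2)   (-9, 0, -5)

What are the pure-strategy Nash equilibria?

Faction A against (Yes, Amend): payoffs 3, -9 → best response Amend.
Faction A against (Yes, Delay): payoffs 7, -5 → best response Amend.
Faction A against (No, Amend): payoffs -4, 8 → best response Delay.
Faction A against (No, Delay): payoffs -8, -9 → best response Amend.
Faction B against (Amend, Amend): payoffs 1, 4 → best response No.
Faction B against (Amend, Delay): payoffs 6, 7 → best response No.
Faction B against (Delay, Amend): payoffs -2, 9 → best response No.
Faction B against (Delay, Delay): payoffs 7, 0 → best response Yes.
Faction C against (Amend, Yes): payoffs -7, -8 → best response Amend.
Faction C against (Amend, No): payoffs -1, 0 → best response Delay.
Faction C against (Delay, Yes): payoffs 1, 2 → best response Delay.
Faction C against (Delay, No): payoffs -2, -5 → best response Amend.
Mutual best responses: (Amend, No, Delay); (Delay, No, Amend).

Pure-strategy Nash equilibria: (Amend, No, Delay) and (Delay, No, Amend)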